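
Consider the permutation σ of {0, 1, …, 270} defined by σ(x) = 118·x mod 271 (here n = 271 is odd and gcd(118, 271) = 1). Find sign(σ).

Trace 246: π^k(246) = [246, 31, 135, 212, 84, 156, 251] for k=0..6.
π_118 has 2 disjoint cycles with lengths [270, 1] on {0,…,270}.
With 2 cycles on 271 points, sign = (−1)^{271−2} = -1.

-1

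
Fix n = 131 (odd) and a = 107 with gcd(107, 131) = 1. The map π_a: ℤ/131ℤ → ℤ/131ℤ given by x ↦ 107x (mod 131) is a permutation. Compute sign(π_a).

+1

Orbit of 84 under x↦107x: [84, 80, 45, 99, 113, 39, 112]… (length divides ord_131(107)).
Cycle type of π: 13×10 + 1; total 11 cycles.
11 cycles on 131: each ℓ→(−1)^(ℓ−1), product (−1)^120 = +1.
Zolotarev: (107|131) = +1, matching the cycle-count sign.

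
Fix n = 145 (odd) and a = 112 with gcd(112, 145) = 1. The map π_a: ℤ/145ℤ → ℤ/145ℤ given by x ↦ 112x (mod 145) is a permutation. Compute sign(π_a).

-1

Start at x=112: 112 → 74 → 23 → 111 → 107 → 94 → 88 → … (one orbit).
Cycle type of π: 28×4 + 7×4 + 4 + 1; total 10 cycles.
145 − 10 = 135 transpositions; sign(π) = (−1)^135 = -1.
The Jacobi symbol (112|145) = -1 (Zolotarev) agrees.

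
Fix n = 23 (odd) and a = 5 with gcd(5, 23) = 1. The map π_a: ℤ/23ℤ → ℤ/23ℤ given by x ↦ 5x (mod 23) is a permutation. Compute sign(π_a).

Trace 18: π^k(18) = [18, 21, 13, 19, 3, 15, 6] for k=0..6.
Cycle lengths of π_5 on ℤ/23ℤ: [22, 1]; 2 cycles in total.
With 2 cycles on 23 points, sign = (−1)^{23−2} = -1.

-1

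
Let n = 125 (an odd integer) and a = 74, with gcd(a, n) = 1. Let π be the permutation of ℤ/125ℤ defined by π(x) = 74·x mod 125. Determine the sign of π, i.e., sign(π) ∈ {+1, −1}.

Trace 26: π^k(26) = [26, 49, 1, 74, 101, 99, 76] for k=0..6.
Decompose π into cycles: lengths [10, 10, 10, 10, 10, 10, 10, 10, 10, 10, 2, 2, 2, 2, 2, 2, 2, 2, 2, 2, 2, 2, 1] (23 cycles, including the fixed point 0).
With 23 cycles on 125 points, sign = (−1)^{125−23} = +1.

+1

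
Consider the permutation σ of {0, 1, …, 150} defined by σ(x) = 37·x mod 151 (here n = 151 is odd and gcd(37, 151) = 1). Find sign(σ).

+1

Orbit of 121 under x↦37x: [121, 98, 2, 74, 20, 136, 49]… (length divides ord_151(37)).
Cycle type of π: 75×2 + 1; total 3 cycles.
sign(π) = (−1)^{n − #cycles} = (−1)^{151−3} = (−1)^148 = +1.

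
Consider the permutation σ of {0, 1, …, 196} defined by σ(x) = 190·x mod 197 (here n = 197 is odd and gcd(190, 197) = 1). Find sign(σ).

+1

Trace 51: π^k(51) = [51, 37, 135, 40, 114, 187, 70] for k=0..6.
Cycle lengths of π_190 on ℤ/197ℤ: [49, 49, 49, 49, 1]; 5 cycles in total.
n − c = 197 − 5 = 192; sign = (−1)^192 = +1.
Via Zolotarev, sign(π_{190}) = (190|197) = +1.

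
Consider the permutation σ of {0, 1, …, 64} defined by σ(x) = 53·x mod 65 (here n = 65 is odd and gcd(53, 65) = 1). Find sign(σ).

-1

Trace 53: π^k(53) = [53, 14, 27, 1] for k=0..3.
Cycle type of π: 4×13 + 1×13; total 26 cycles.
65 − 26 = 39 transpositions; sign(π) = (−1)^39 = -1.
Check: (53/65) = -1 by Zolotarev.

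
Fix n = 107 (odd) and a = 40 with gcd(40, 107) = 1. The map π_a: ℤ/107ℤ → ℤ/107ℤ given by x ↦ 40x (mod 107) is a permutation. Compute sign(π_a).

Orbit of 101 under x↦40x: [101, 81, 30, 23, 64, 99, 1]… (length divides ord_107(40)).
Decompose π into cycles: lengths [53, 53, 1] (3 cycles, including the fixed point 0).
3 cycles on 107: each ℓ→(−1)^(ℓ−1), product (−1)^104 = +1.

+1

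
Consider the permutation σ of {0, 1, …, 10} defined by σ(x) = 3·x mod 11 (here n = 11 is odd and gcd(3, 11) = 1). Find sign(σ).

+1

Orbit of 1 under x↦3x: [1, 3, 9, 5, 4]… (length divides ord_11(3)).
The orbit structure of x ↦ 3x mod 11: 3 orbits of sizes [5, 5, 1].
With 3 cycles on 11 points, sign = (−1)^{11−3} = +1.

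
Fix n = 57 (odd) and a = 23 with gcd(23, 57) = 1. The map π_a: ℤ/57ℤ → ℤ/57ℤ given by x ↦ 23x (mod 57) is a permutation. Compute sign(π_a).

-1

Trace 20: π^k(20) = [20, 4, 35, 7, 47, 55, 11] for k=0..6.
Decompose π into cycles: lengths [18, 18, 9, 9, 2, 1] (6 cycles, including the fixed point 0).
With 6 cycles on 57 points, sign = (−1)^{57−6} = -1.
The Jacobi symbol (23|57) = -1 (Zolotarev) agrees.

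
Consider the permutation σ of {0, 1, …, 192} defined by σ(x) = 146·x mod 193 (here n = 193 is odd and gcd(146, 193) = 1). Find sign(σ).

Orbit of 33 under x↦146x: [33, 186, 136, 170, 116, 145, 133]… (length divides ord_193(146)).
Cycle type of π: 192 + 1; total 2 cycles.
With 2 cycles on 193 points, sign = (−1)^{193−2} = -1.
The Jacobi symbol (146|193) = -1 (Zolotarev) agrees.

-1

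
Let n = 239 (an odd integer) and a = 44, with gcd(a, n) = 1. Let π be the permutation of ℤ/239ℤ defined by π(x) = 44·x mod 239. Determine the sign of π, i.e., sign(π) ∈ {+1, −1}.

Trace 100: π^k(100) = [100, 98, 10, 201, 1, 44, 24] for k=0..6.
π_44 has 35 disjoint cycles with lengths [7, 7, 7, 7, 7, 7, 7, 7, 7, 7, 7, 7, 7, 7, 7, 7, 7, 7, 7, 7, 7, 7, 7, 7, 7, 7, 7, 7, 7, 7, 7, 7, 7, 7, 1] on {0,…,238}.
Σ(ℓ_i−1) = 239−35 = 204; sign = (−1)^204 = +1.

+1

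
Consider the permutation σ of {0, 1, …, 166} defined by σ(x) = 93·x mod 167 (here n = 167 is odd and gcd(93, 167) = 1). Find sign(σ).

+1

Orbit of 115 under x↦93x: [115, 7, 150, 89, 94, 58, 50]… (length divides ord_167(93)).
3 cycles of lengths [83, 83, 1].
3 cycles on 167: each ℓ→(−1)^(ℓ−1), product (−1)^164 = +1.
(93|167)_J = +1 (Zolotarev's lemma cross-check).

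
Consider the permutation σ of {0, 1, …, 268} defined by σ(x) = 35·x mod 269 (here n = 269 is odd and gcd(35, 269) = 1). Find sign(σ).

-1

Orbit of 171 under x↦35x: [171, 67, 193, 30, 243, 166, 161]… (length divides ord_269(35)).
Cycle type of π: 268 + 1; total 2 cycles.
269 − 2 = 267 transpositions; sign(π) = (−1)^267 = -1.
Via Zolotarev, sign(π_{35}) = (35|269) = -1.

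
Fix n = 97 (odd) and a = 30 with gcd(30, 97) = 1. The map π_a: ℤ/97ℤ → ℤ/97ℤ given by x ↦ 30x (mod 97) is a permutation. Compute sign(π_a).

-1

Orbit of 12 under x↦30x: [12, 69, 33, 20, 18, 55, 1]… (length divides ord_97(30)).
Cycle lengths of π_30 on ℤ/97ℤ: [32, 32, 32, 1]; 4 cycles in total.
97 − 4 = 93 transpositions; sign(π) = (−1)^93 = -1.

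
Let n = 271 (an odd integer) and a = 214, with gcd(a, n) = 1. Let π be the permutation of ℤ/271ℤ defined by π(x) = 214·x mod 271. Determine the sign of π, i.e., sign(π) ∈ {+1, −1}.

Orbit of 57 under x↦214x: [57, 3, 100, 262, 242, 27, 87]… (length divides ord_271(214)).
The orbit structure of x ↦ 214x mod 271: 10 orbits of sizes [30, 30, 30, 30, 30, 30, 30, 30, 30, 1].
sign(π) = (−1)^{n − #cycles} = (−1)^{271−10} = (−1)^261 = -1.
Check: (214/271) = -1 by Zolotarev.

-1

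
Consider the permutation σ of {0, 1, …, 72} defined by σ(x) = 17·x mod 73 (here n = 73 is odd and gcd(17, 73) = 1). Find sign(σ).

-1

Orbit of 27 under x↦17x: [27, 21, 65, 10, 24, 43, 1]… (length divides ord_73(17)).
Decompose π into cycles: lengths [24, 24, 24, 1] (4 cycles, including the fixed point 0).
4 cycles on 73: each ℓ→(−1)^(ℓ−1), product (−1)^69 = -1.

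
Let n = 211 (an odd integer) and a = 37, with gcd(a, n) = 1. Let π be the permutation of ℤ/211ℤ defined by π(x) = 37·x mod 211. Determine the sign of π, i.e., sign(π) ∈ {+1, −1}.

Orbit of 204 under x↦37x: [204, 163, 123, 120, 9, 122, 83]… (length divides ord_211(37)).
The orbit structure of x ↦ 37x mod 211: 3 orbits of sizes [105, 105, 1].
3 cycles on 211: each ℓ→(−1)^(ℓ−1), product (−1)^208 = +1.
(37|211)_J = +1 (Zolotarev's lemma cross-check).

+1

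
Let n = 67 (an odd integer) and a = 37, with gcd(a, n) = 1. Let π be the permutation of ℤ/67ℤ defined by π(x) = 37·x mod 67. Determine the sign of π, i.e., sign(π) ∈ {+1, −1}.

+1

Orbit of 37 under x↦37x: [37, 29, 1]… (length divides ord_67(37)).
23 cycles of lengths [3, 3, 3, 3, 3, 3, 3, 3, 3, 3, 3, 3, 3, 3, 3, 3, 3, 3, 3, 3, 3, 3, 1].
Σ(ℓ_i−1) = 67−23 = 44; sign = (−1)^44 = +1.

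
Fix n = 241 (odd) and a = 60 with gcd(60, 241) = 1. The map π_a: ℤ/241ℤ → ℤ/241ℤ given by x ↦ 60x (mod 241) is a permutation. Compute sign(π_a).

+1

Trace 64: π^k(64) = [64, 225, 4, 240, 181, 15, 177] for k=0..6.
21 cycles of lengths [12, 12, 12, 12, 12, 12, 12, 12, 12, 12, 12, 12, 12, 12, 12, 12, 12, 12, 12, 12, 1].
n − c = 241 − 21 = 220; sign = (−1)^220 = +1.
The Jacobi symbol (60|241) = +1 (Zolotarev) agrees.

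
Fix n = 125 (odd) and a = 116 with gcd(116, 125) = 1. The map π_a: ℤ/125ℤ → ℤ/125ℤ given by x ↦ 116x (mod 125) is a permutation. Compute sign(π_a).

Trace 111: π^k(111) = [111, 1, 116, 81, 21, 61, 76] for k=0..6.
Cycle lengths of π_116 on ℤ/125ℤ: [25, 25, 25, 25, 5, 5, 5, 5, 1, 1, 1, 1, 1]; 13 cycles in total.
13 cycles on 125: each ℓ→(−1)^(ℓ−1), product (−1)^112 = +1.

+1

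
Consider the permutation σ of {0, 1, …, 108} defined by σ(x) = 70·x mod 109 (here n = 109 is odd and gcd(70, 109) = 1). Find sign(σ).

Trace 101: π^k(101) = [101, 94, 40, 75, 18, 61, 19] for k=0..6.
Decompose π into cycles: lengths [108, 1] (2 cycles, including the fixed point 0).
109 − 2 = 107 transpositions; sign(π) = (−1)^107 = -1.
Via Zolotarev, sign(π_{70}) = (70|109) = -1.

-1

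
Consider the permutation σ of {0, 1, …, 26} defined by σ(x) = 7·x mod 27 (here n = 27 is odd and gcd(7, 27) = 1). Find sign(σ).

Start at x=10: 10 → 16 → 4 → 1 → 7 → 22 → 19 → … (one orbit).
7 cycles of lengths [9, 9, 3, 3, 1, 1, 1].
n − c = 27 − 7 = 20; sign = (−1)^20 = +1.

+1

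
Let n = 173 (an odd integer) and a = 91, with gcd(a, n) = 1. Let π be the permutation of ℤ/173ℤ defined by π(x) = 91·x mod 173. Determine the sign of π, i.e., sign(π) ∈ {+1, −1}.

Start at x=139: 139 → 20 → 90 → 59 → 6 → 27 → 35 → … (one orbit).
Cycle type of π: 172 + 1; total 2 cycles.
n − c = 173 − 2 = 171; sign = (−1)^171 = -1.
(91|173)_J = -1 (Zolotarev's lemma cross-check).

-1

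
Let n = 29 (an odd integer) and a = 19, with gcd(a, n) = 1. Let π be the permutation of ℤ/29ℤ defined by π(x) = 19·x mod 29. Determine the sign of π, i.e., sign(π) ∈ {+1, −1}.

Orbit of 26 under x↦19x: [26, 1, 19, 13, 15, 24, 21]… (length divides ord_29(19)).
2 cycles of lengths [28, 1].
29 − 2 = 27 transpositions; sign(π) = (−1)^27 = -1.

-1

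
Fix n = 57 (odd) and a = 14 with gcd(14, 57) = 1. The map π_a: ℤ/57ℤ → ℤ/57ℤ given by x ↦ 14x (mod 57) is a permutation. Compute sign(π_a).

Orbit of 43 under x↦14x: [43, 32, 49, 2, 28, 50, 16]… (length divides ord_57(14)).
π_14 has 5 disjoint cycles with lengths [18, 18, 18, 2, 1] on {0,…,56}.
With 5 cycles on 57 points, sign = (−1)^{57−5} = +1.
The Jacobi symbol (14|57) = +1 (Zolotarev) agrees.

+1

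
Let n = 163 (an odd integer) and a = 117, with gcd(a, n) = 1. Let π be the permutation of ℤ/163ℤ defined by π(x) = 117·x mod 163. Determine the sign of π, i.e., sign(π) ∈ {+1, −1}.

Trace 73: π^k(73) = [73, 65, 107, 131, 5, 96, 148] for k=0..6.
The orbit structure of x ↦ 117x mod 163: 2 orbits of sizes [162, 1].
With 2 cycles on 163 points, sign = (−1)^{163−2} = -1.
Check: (117/163) = -1 by Zolotarev.

-1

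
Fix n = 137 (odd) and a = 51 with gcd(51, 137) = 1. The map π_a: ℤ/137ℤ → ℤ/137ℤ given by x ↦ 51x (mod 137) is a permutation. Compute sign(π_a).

Start at x=41: 41 → 36 → 55 → 65 → 27 → 7 → 83 → … (one orbit).
The orbit structure of x ↦ 51x mod 137: 2 orbits of sizes [136, 1].
n − c = 137 − 2 = 135; sign = (−1)^135 = -1.
Via Zolotarev, sign(π_{51}) = (51|137) = -1.

-1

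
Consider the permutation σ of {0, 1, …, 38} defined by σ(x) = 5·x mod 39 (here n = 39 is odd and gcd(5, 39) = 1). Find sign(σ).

Start at x=8: 8 → 1 → 5 → 25 → 8 (one orbit).
The orbit structure of x ↦ 5x mod 39: 11 orbits of sizes [4, 4, 4, 4, 4, 4, 4, 4, 4, 2, 1].
With 11 cycles on 39 points, sign = (−1)^{39−11} = +1.

+1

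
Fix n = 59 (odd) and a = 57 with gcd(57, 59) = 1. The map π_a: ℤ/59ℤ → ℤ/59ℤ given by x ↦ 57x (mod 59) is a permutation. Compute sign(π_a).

+1

Orbit of 7 under x↦57x: [7, 45, 28, 3, 53, 12, 35]… (length divides ord_59(57)).
Decompose π into cycles: lengths [29, 29, 1] (3 cycles, including the fixed point 0).
n − c = 59 − 3 = 56; sign = (−1)^56 = +1.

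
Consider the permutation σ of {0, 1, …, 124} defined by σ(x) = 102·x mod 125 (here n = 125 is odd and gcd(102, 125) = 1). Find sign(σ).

Trace 113: π^k(113) = [113, 26, 27, 4, 33, 116, 82] for k=0..6.
π_102 has 4 disjoint cycles with lengths [100, 20, 4, 1] on {0,…,124}.
Σ(ℓ_i−1) = 125−4 = 121; sign = (−1)^121 = -1.

-1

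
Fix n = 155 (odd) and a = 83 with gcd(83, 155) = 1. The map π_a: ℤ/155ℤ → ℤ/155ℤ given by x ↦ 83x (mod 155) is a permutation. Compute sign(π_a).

Trace 109: π^k(109) = [109, 57, 81, 58, 9, 127, 1] for k=0..6.
Cycle type of π: 60×2 + 30 + 4 + 1; total 5 cycles.
Σ(ℓ_i−1) = 155−5 = 150; sign = (−1)^150 = +1.
(83|155)_J = +1 (Zolotarev's lemma cross-check).

+1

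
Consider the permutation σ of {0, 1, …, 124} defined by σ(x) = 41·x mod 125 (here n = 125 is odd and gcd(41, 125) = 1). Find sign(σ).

+1

Orbit of 111 under x↦41x: [111, 51, 91, 106, 96, 61, 1]… (length divides ord_125(41)).
The orbit structure of x ↦ 41x mod 125: 13 orbits of sizes [25, 25, 25, 25, 5, 5, 5, 5, 1, 1, 1, 1, 1].
sign(π) = (−1)^{n − #cycles} = (−1)^{125−13} = (−1)^112 = +1.
Via Zolotarev, sign(π_{41}) = (41|125) = +1.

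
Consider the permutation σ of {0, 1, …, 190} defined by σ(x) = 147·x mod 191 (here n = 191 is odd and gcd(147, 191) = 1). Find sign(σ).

Trace 177: π^k(177) = [177, 43, 18, 163, 86, 36, 135] for k=0..6.
3 cycles of lengths [95, 95, 1].
sign(π) = (−1)^{n − #cycles} = (−1)^{191−3} = (−1)^188 = +1.
Via Zolotarev, sign(π_{147}) = (147|191) = +1.

+1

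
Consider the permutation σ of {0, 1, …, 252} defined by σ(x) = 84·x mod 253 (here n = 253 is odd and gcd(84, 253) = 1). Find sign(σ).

+1

Trace 223: π^k(223) = [223, 10, 81, 226, 9, 250, 1] for k=0..6.
5 cycles of lengths [110, 110, 22, 10, 1].
n − c = 253 − 5 = 248; sign = (−1)^248 = +1.
Zolotarev: (84|253) = +1, matching the cycle-count sign.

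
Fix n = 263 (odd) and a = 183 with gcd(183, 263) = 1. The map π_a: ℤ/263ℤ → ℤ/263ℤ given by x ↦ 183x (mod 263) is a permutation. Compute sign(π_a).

Start at x=253: 253 → 11 → 172 → 179 → 145 → 235 → 136 → … (one orbit).
Decompose π into cycles: lengths [131, 131, 1] (3 cycles, including the fixed point 0).
With 3 cycles on 263 points, sign = (−1)^{263−3} = +1.

+1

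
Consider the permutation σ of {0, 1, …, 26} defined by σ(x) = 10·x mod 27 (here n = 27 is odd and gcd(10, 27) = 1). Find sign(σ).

+1

Orbit of 10 under x↦10x: [10, 19, 1]… (length divides ord_27(10)).
Cycle type of π: 3×6 + 1×9; total 15 cycles.
With 15 cycles on 27 points, sign = (−1)^{27−15} = +1.
(10|27)_J = +1 (Zolotarev's lemma cross-check).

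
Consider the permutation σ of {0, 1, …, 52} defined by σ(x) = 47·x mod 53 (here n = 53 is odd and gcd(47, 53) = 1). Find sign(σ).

+1

Orbit of 24 under x↦47x: [24, 15, 16, 10, 46, 42, 13]… (length divides ord_53(47)).
5 cycles of lengths [13, 13, 13, 13, 1].
5 cycles on 53: each ℓ→(−1)^(ℓ−1), product (−1)^48 = +1.
Zolotarev: (47|53) = +1, matching the cycle-count sign.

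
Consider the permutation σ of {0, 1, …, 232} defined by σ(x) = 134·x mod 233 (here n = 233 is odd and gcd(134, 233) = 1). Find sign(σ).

Trace 188: π^k(188) = [188, 28, 24, 187, 127, 9, 41] for k=0..6.
Cycle lengths of π_134 on ℤ/233ℤ: [232, 1]; 2 cycles in total.
n − c = 233 − 2 = 231; sign = (−1)^231 = -1.

-1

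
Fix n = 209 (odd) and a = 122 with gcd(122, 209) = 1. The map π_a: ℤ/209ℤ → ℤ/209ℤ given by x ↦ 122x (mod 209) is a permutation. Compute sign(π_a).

-1

Start at x=122: 122 → 45 → 56 → 144 → 12 → 1 → 122 (one orbit).
Cycle type of π: 6×33 + 1×11; total 44 cycles.
44 cycles on 209: each ℓ→(−1)^(ℓ−1), product (−1)^165 = -1.
Via Zolotarev, sign(π_{122}) = (122|209) = -1.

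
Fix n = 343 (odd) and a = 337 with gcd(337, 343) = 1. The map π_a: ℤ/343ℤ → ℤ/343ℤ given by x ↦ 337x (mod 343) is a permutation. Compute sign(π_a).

+1

Trace 71: π^k(71) = [71, 260, 155, 99, 92, 134, 225] for k=0..6.
Cycle type of π: 49×6 + 7×6 + 1×7; total 19 cycles.
343 − 19 = 324 transpositions; sign(π) = (−1)^324 = +1.
Via Zolotarev, sign(π_{337}) = (337|343) = +1.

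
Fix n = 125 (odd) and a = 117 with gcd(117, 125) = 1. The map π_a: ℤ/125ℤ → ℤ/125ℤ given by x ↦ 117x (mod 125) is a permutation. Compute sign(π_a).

-1

Start at x=66: 66 → 97 → 99 → 83 → 86 → 62 → 4 → … (one orbit).
The orbit structure of x ↦ 117x mod 125: 4 orbits of sizes [100, 20, 4, 1].
Σ(ℓ_i−1) = 125−4 = 121; sign = (−1)^121 = -1.
The Jacobi symbol (117|125) = -1 (Zolotarev) agrees.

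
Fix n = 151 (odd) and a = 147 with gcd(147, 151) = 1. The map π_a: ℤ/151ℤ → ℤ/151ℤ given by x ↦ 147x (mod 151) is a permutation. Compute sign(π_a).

Orbit of 33 under x↦147x: [33, 19, 75, 2, 143, 32, 23]… (length divides ord_151(147)).
π_147 has 6 disjoint cycles with lengths [30, 30, 30, 30, 30, 1] on {0,…,150}.
n − c = 151 − 6 = 145; sign = (−1)^145 = -1.

-1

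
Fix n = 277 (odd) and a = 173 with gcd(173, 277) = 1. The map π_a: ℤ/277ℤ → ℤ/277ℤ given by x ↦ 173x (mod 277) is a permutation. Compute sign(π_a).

-1

Trace 211: π^k(211) = [211, 216, 250, 38, 203, 217, 146] for k=0..6.
4 cycles of lengths [92, 92, 92, 1].
With 4 cycles on 277 points, sign = (−1)^{277−4} = -1.
The Jacobi symbol (173|277) = -1 (Zolotarev) agrees.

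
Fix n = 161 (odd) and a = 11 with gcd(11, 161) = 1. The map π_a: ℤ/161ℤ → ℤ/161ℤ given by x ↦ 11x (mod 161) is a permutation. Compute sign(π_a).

-1

Orbit of 1 under x↦11x: [1, 11, 121, 43, 151, 51, 78]… (length divides ord_161(11)).
6 cycles of lengths [66, 66, 22, 3, 3, 1].
n − c = 161 − 6 = 155; sign = (−1)^155 = -1.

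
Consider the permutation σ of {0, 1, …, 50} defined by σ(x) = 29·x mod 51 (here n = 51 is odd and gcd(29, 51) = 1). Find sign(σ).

Trace 19: π^k(19) = [19, 41, 16, 5, 43, 23, 4] for k=0..6.
5 cycles of lengths [16, 16, 16, 2, 1].
5 cycles on 51: each ℓ→(−1)^(ℓ−1), product (−1)^46 = +1.
Check: (29/51) = +1 by Zolotarev.

+1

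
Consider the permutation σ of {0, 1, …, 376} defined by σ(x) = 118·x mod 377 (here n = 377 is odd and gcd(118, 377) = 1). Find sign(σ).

-1

Trace 209: π^k(209) = [209, 157, 53, 222, 183, 105, 326] for k=0..6.
Cycle lengths of π_118 on ℤ/377ℤ: [28, 28, 28, 28, 28, 28, 28, 28, 28, 28, 28, 28, 28, 1, 1, 1, 1, 1, 1, 1, 1, 1, 1, 1, 1, 1]; 26 cycles in total.
sign(π) = (−1)^{n − #cycles} = (−1)^{377−26} = (−1)^351 = -1.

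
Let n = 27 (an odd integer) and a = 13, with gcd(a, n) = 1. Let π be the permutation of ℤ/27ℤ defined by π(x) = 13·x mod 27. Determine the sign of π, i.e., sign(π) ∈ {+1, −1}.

Orbit of 25 under x↦13x: [25, 1, 13, 7, 10, 22, 16]… (length divides ord_27(13)).
π_13 has 7 disjoint cycles with lengths [9, 9, 3, 3, 1, 1, 1] on {0,…,26}.
sign(π) = (−1)^{n − #cycles} = (−1)^{27−7} = (−1)^20 = +1.
Via Zolotarev, sign(π_{13}) = (13|27) = +1.

+1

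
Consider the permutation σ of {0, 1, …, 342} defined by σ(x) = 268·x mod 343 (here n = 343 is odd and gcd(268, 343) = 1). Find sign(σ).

+1

Orbit of 78 under x↦268x: [78, 324, 53, 141, 58, 109, 57]… (length divides ord_343(268)).
7 cycles of lengths [147, 147, 21, 21, 3, 3, 1].
With 7 cycles on 343 points, sign = (−1)^{343−7} = +1.
The Jacobi symbol (268|343) = +1 (Zolotarev) agrees.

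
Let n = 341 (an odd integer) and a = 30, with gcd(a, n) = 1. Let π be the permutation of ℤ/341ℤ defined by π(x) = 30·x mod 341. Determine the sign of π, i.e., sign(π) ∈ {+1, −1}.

+1

Start at x=1: 1 → 30 → 218 → 61 → 125 → 340 → 311 → … (one orbit).
π_30 has 47 disjoint cycles with lengths [10, 10, 10, 10, 10, 10, 10, 10, 10, 10, 10, 10, 10, 10, 10, 10, 10, 10, 10, 10, 10, 10, 10, 10, 10, 10, 10, 10, 10, 10, 10, 2, 2, 2, 2, 2, 2, 2, 2, 2, 2, 2, 2, 2, 2, 2, 1] on {0,…,340}.
Σ(ℓ_i−1) = 341−47 = 294; sign = (−1)^294 = +1.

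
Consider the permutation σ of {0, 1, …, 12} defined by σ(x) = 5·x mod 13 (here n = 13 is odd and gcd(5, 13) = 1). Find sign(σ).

Orbit of 8 under x↦5x: [8, 1, 5, 12]… (length divides ord_13(5)).
Cycle lengths of π_5 on ℤ/13ℤ: [4, 4, 4, 1]; 4 cycles in total.
n − c = 13 − 4 = 9; sign = (−1)^9 = -1.
Check: (5/13) = -1 by Zolotarev.

-1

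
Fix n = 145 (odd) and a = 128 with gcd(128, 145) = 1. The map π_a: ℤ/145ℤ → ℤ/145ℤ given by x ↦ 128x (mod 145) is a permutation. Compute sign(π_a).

+1

Orbit of 1 under x↦128x: [1, 128, 144, 17]… (length divides ord_145(128)).
Decompose π into cycles: lengths [4, 4, 4, 4, 4, 4, 4, 4, 4, 4, 4, 4, 4, 4, 4, 4, 4, 4, 4, 4, 4, 4, 4, 4, 4, 4, 4, 4, 4, 4, 4, 4, 4, 4, 4, 4, 1] (37 cycles, including the fixed point 0).
n − c = 145 − 37 = 108; sign = (−1)^108 = +1.
The Jacobi symbol (128|145) = +1 (Zolotarev) agrees.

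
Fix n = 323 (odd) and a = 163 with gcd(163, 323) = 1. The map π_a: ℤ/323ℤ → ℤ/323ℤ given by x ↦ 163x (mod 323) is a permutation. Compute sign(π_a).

-1

Start at x=140: 140 → 210 → 315 → 311 → 305 → 296 → 121 → … (one orbit).
Cycle lengths of π_163 on ℤ/323ℤ: [48, 48, 48, 48, 48, 48, 16, 3, 3, 3, 3, 3, 3, 1]; 14 cycles in total.
With 14 cycles on 323 points, sign = (−1)^{323−14} = -1.
The Jacobi symbol (163|323) = -1 (Zolotarev) agrees.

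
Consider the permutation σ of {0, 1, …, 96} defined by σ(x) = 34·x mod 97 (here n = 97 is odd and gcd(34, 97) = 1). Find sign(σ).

-1

Trace 75: π^k(75) = [75, 28, 79, 67, 47, 46, 12] for k=0..6.
4 cycles of lengths [32, 32, 32, 1].
With 4 cycles on 97 points, sign = (−1)^{97−4} = -1.
The Jacobi symbol (34|97) = -1 (Zolotarev) agrees.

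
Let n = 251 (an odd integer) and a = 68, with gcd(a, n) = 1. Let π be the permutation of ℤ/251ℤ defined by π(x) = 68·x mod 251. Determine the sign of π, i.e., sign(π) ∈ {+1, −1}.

+1

Trace 3: π^k(3) = [3, 204, 67, 38, 74, 12, 63] for k=0..6.
Cycle lengths of π_68 on ℤ/251ℤ: [125, 125, 1]; 3 cycles in total.
sign(π) = (−1)^{n − #cycles} = (−1)^{251−3} = (−1)^248 = +1.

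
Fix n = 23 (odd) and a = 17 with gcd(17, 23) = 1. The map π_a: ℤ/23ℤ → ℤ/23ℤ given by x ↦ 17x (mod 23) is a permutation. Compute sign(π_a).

-1

Start at x=19: 19 → 1 → 17 → 13 → 14 → 8 → 21 → … (one orbit).
Cycle type of π: 22 + 1; total 2 cycles.
2 cycles on 23: each ℓ→(−1)^(ℓ−1), product (−1)^21 = -1.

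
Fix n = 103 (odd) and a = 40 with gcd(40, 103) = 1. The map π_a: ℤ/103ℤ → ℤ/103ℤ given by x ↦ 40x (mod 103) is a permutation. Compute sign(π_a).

Start at x=91: 91 → 35 → 61 → 71 → 59 → 94 → 52 → … (one orbit).
Cycle lengths of π_40 on ℤ/103ℤ: [102, 1]; 2 cycles in total.
103 − 2 = 101 transpositions; sign(π) = (−1)^101 = -1.

-1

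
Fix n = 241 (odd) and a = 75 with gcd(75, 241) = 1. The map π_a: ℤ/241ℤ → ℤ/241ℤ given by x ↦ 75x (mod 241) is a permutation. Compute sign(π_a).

Start at x=209: 209 → 10 → 27 → 97 → 45 → 1 → 75 → … (one orbit).
Cycle lengths of π_75 on ℤ/241ℤ: [120, 120, 1]; 3 cycles in total.
sign(π) = (−1)^{n − #cycles} = (−1)^{241−3} = (−1)^238 = +1.
The Jacobi symbol (75|241) = +1 (Zolotarev) agrees.

+1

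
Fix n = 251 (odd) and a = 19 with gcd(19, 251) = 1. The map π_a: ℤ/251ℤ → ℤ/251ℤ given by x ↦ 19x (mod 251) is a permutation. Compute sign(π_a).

-1

Orbit of 107 under x↦19x: [107, 25, 224, 240, 42, 45, 102]… (length divides ord_251(19)).
Cycle lengths of π_19 on ℤ/251ℤ: [250, 1]; 2 cycles in total.
Σ(ℓ_i−1) = 251−2 = 249; sign = (−1)^249 = -1.
(19|251)_J = -1 (Zolotarev's lemma cross-check).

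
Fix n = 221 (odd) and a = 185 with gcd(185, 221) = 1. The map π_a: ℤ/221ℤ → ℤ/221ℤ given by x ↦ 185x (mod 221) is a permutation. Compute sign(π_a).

+1

Start at x=9: 9 → 118 → 172 → 217 → 144 → 120 → 100 → … (one orbit).
Cycle type of π: 24×8 + 8×2 + 3×4 + 1; total 15 cycles.
sign(π) = (−1)^{n − #cycles} = (−1)^{221−15} = (−1)^206 = +1.
Via Zolotarev, sign(π_{185}) = (185|221) = +1.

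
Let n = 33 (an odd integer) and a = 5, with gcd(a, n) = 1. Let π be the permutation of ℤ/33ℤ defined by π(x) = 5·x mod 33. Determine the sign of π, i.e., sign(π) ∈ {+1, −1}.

-1

Orbit of 4 under x↦5x: [4, 20, 1, 5, 25, 26, 31]… (length divides ord_33(5)).
π_5 has 6 disjoint cycles with lengths [10, 10, 5, 5, 2, 1] on {0,…,32}.
sign(π) = (−1)^{n − #cycles} = (−1)^{33−6} = (−1)^27 = -1.
Zolotarev: (5|33) = -1, matching the cycle-count sign.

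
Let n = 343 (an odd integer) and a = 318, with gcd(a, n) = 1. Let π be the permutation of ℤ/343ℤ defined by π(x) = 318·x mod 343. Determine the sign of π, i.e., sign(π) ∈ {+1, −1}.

-1

Start at x=186: 186 → 152 → 316 → 332 → 275 → 328 → 32 → … (one orbit).
The orbit structure of x ↦ 318x mod 343: 4 orbits of sizes [294, 42, 6, 1].
n − c = 343 − 4 = 339; sign = (−1)^339 = -1.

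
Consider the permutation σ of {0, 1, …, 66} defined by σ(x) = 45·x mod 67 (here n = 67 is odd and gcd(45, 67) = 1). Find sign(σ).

-1

Start at x=58: 58 → 64 → 66 → 22 → 52 → 62 → 43 → … (one orbit).
The orbit structure of x ↦ 45x mod 67: 4 orbits of sizes [22, 22, 22, 1].
With 4 cycles on 67 points, sign = (−1)^{67−4} = -1.
The Jacobi symbol (45|67) = -1 (Zolotarev) agrees.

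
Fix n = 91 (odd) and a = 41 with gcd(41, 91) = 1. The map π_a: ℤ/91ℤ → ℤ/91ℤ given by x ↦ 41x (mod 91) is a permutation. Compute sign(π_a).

+1

Trace 20: π^k(20) = [20, 1, 41, 43, 34, 29, 6] for k=0..6.
11 cycles of lengths [12, 12, 12, 12, 12, 12, 12, 2, 2, 2, 1].
With 11 cycles on 91 points, sign = (−1)^{91−11} = +1.
Zolotarev: (41|91) = +1, matching the cycle-count sign.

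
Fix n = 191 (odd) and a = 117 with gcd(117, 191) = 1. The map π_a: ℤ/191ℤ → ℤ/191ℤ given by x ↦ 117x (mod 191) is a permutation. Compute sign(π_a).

+1

Trace 135: π^k(135) = [135, 133, 90, 25, 60, 144, 40] for k=0..6.
Decompose π into cycles: lengths [95, 95, 1] (3 cycles, including the fixed point 0).
With 3 cycles on 191 points, sign = (−1)^{191−3} = +1.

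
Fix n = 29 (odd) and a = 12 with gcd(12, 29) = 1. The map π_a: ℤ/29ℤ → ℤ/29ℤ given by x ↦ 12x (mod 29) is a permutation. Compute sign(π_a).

-1

Trace 12: π^k(12) = [12, 28, 17, 1] for k=0..3.
Cycle lengths of π_12 on ℤ/29ℤ: [4, 4, 4, 4, 4, 4, 4, 1]; 8 cycles in total.
n − c = 29 − 8 = 21; sign = (−1)^21 = -1.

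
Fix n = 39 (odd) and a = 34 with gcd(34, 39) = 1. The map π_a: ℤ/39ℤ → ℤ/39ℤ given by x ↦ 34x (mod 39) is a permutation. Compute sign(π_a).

Orbit of 1 under x↦34x: [1, 34, 25, 31]… (length divides ord_39(34)).
Decompose π into cycles: lengths [4, 4, 4, 4, 4, 4, 4, 4, 4, 1, 1, 1] (12 cycles, including the fixed point 0).
39 − 12 = 27 transpositions; sign(π) = (−1)^27 = -1.

-1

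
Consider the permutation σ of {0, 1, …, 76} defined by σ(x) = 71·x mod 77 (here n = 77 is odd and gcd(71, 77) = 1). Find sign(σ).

+1

Trace 71: π^k(71) = [71, 36, 15, 64, 1] for k=0..4.
Cycle lengths of π_71 on ℤ/77ℤ: [5, 5, 5, 5, 5, 5, 5, 5, 5, 5, 5, 5, 5, 5, 1, 1, 1, 1, 1, 1, 1]; 21 cycles in total.
With 21 cycles on 77 points, sign = (−1)^{77−21} = +1.
(71|77)_J = +1 (Zolotarev's lemma cross-check).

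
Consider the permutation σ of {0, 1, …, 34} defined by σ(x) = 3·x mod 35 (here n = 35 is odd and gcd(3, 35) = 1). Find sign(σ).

+1

Orbit of 33 under x↦3x: [33, 29, 17, 16, 13, 4, 12]… (length divides ord_35(3)).
The orbit structure of x ↦ 3x mod 35: 5 orbits of sizes [12, 12, 6, 4, 1].
sign(π) = (−1)^{n − #cycles} = (−1)^{35−5} = (−1)^30 = +1.
Via Zolotarev, sign(π_{3}) = (3|35) = +1.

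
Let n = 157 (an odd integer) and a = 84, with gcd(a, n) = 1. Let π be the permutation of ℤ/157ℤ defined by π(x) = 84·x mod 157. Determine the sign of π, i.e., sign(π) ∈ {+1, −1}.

-1

Orbit of 119 under x↦84x: [119, 105, 28, 154, 62, 27, 70]… (length divides ord_157(84)).
Cycle type of π: 156 + 1; total 2 cycles.
With 2 cycles on 157 points, sign = (−1)^{157−2} = -1.
Via Zolotarev, sign(π_{84}) = (84|157) = -1.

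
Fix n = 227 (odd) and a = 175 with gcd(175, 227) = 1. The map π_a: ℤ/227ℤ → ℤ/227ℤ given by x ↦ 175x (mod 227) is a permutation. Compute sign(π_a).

+1

Trace 196: π^k(196) = [196, 23, 166, 221, 85, 120, 116] for k=0..6.
3 cycles of lengths [113, 113, 1].
sign(π) = (−1)^{n − #cycles} = (−1)^{227−3} = (−1)^224 = +1.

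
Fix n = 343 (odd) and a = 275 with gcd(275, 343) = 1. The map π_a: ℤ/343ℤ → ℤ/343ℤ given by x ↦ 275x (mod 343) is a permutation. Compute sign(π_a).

Trace 263: π^k(263) = [263, 295, 177, 312, 50, 30, 18] for k=0..6.
The orbit structure of x ↦ 275x mod 343: 31 orbits of sizes [21, 21, 21, 21, 21, 21, 21, 21, 21, 21, 21, 21, 21, 21, 3, 3, 3, 3, 3, 3, 3, 3, 3, 3, 3, 3, 3, 3, 3, 3, 1].
31 cycles on 343: each ℓ→(−1)^(ℓ−1), product (−1)^312 = +1.

+1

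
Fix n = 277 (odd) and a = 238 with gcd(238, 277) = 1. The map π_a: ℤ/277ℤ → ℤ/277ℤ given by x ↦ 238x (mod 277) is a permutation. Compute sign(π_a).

+1

Trace 71: π^k(71) = [71, 1, 238, 136, 236, 214, 241] for k=0..6.
Decompose π into cycles: lengths [69, 69, 69, 69, 1] (5 cycles, including the fixed point 0).
Σ(ℓ_i−1) = 277−5 = 272; sign = (−1)^272 = +1.
(238|277)_J = +1 (Zolotarev's lemma cross-check).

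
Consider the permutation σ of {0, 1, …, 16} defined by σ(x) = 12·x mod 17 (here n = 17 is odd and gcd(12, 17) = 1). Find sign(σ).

-1

Start at x=11: 11 → 13 → 3 → 2 → 7 → 16 → 5 → … (one orbit).
Cycle lengths of π_12 on ℤ/17ℤ: [16, 1]; 2 cycles in total.
Σ(ℓ_i−1) = 17−2 = 15; sign = (−1)^15 = -1.
The Jacobi symbol (12|17) = -1 (Zolotarev) agrees.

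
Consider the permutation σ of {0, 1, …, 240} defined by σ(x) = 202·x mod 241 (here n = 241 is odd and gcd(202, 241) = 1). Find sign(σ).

Start at x=168: 168 → 196 → 68 → 240 → 39 → 166 → 33 → … (one orbit).
π_202 has 2 disjoint cycles with lengths [240, 1] on {0,…,240}.
241 − 2 = 239 transpositions; sign(π) = (−1)^239 = -1.
Check: (202/241) = -1 by Zolotarev.

-1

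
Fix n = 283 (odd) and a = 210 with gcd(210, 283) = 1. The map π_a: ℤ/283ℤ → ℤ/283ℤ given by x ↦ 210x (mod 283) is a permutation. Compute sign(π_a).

-1

Orbit of 188 under x↦210x: [188, 143, 32, 211, 162, 60, 148]… (length divides ord_283(210)).
2 cycles of lengths [282, 1].
283 − 2 = 281 transpositions; sign(π) = (−1)^281 = -1.
Zolotarev: (210|283) = -1, matching the cycle-count sign.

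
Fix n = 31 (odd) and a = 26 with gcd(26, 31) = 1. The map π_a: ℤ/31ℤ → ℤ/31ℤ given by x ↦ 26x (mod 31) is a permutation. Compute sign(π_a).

Trace 1: π^k(1) = [1, 26, 25, 30, 5, 6] for k=0..5.
Cycle type of π: 6×5 + 1; total 6 cycles.
n − c = 31 − 6 = 25; sign = (−1)^25 = -1.
Via Zolotarev, sign(π_{26}) = (26|31) = -1.

-1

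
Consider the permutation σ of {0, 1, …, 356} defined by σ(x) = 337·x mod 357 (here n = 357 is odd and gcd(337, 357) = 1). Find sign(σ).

Trace 1: π^k(1) = [1, 337, 43, 211, 64, 148, 253] for k=0..6.
Decompose π into cycles: lengths [16, 16, 16, 16, 16, 16, 16, 16, 16, 16, 16, 16, 16, 16, 16, 16, 16, 16, 16, 16, 16, 1, 1, 1, 1, 1, 1, 1, 1, 1, 1, 1, 1, 1, 1, 1, 1, 1, 1, 1, 1, 1] (42 cycles, including the fixed point 0).
n − c = 357 − 42 = 315; sign = (−1)^315 = -1.
Via Zolotarev, sign(π_{337}) = (337|357) = -1.

-1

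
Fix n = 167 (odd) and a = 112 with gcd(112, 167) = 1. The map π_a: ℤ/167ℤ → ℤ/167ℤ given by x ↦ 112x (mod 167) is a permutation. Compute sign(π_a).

+1

Start at x=27: 27 → 18 → 12 → 8 → 61 → 152 → 157 → … (one orbit).
Cycle type of π: 83×2 + 1; total 3 cycles.
sign(π) = (−1)^{n − #cycles} = (−1)^{167−3} = (−1)^164 = +1.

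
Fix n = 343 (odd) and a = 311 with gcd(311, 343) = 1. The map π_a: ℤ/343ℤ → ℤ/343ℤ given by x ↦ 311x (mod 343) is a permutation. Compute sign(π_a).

-1

Orbit of 328 under x↦311x: [328, 137, 75, 1, 311, 338, 160]… (length divides ord_343(311)).
Cycle type of π: 294 + 42 + 6 + 1; total 4 cycles.
sign(π) = (−1)^{n − #cycles} = (−1)^{343−4} = (−1)^339 = -1.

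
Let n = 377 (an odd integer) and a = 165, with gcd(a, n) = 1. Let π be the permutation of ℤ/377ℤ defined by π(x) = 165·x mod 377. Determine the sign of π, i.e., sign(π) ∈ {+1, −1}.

Trace 152: π^k(152) = [152, 198, 248, 204, 107, 313, 373] for k=0..6.
25 cycles of lengths [21, 21, 21, 21, 21, 21, 21, 21, 21, 21, 21, 21, 21, 21, 21, 21, 7, 7, 7, 7, 3, 3, 3, 3, 1].
Σ(ℓ_i−1) = 377−25 = 352; sign = (−1)^352 = +1.

+1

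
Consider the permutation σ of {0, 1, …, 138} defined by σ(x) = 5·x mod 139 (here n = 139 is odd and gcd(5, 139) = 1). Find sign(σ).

+1

Start at x=83: 83 → 137 → 129 → 89 → 28 → 1 → 5 → … (one orbit).
Decompose π into cycles: lengths [69, 69, 1] (3 cycles, including the fixed point 0).
3 cycles on 139: each ℓ→(−1)^(ℓ−1), product (−1)^136 = +1.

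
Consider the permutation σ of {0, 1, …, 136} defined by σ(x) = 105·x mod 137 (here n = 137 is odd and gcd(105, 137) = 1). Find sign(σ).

+1

Trace 115: π^k(115) = [115, 19, 77, 2, 73, 130, 87] for k=0..6.
The orbit structure of x ↦ 105x mod 137: 3 orbits of sizes [68, 68, 1].
sign(π) = (−1)^{n − #cycles} = (−1)^{137−3} = (−1)^134 = +1.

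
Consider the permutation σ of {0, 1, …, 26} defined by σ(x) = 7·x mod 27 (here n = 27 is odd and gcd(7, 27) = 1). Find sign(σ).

+1

Trace 13: π^k(13) = [13, 10, 16, 4, 1, 7, 22] for k=0..6.
Cycle type of π: 9×2 + 3×2 + 1×3; total 7 cycles.
With 7 cycles on 27 points, sign = (−1)^{27−7} = +1.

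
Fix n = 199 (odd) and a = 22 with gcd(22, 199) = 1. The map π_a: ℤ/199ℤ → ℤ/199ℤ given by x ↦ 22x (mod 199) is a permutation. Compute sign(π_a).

-1

Trace 59: π^k(59) = [59, 104, 99, 188, 156, 49, 83] for k=0..6.
Cycle type of π: 198 + 1; total 2 cycles.
With 2 cycles on 199 points, sign = (−1)^{199−2} = -1.
Zolotarev: (22|199) = -1, matching the cycle-count sign.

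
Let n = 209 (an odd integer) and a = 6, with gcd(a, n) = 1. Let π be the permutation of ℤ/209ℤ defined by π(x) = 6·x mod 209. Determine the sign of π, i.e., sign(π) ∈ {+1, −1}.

-1

Start at x=115: 115 → 63 → 169 → 178 → 23 → 138 → 201 → … (one orbit).
Cycle lengths of π_6 on ℤ/209ℤ: [90, 90, 10, 9, 9, 1]; 6 cycles in total.
Σ(ℓ_i−1) = 209−6 = 203; sign = (−1)^203 = -1.
Zolotarev: (6|209) = -1, matching the cycle-count sign.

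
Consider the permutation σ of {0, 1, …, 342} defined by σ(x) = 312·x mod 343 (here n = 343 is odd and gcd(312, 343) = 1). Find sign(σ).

Start at x=116: 116 → 177 → 1 → 312 → 275 → 50 → 165 → … (one orbit).
31 cycles of lengths [21, 21, 21, 21, 21, 21, 21, 21, 21, 21, 21, 21, 21, 21, 3, 3, 3, 3, 3, 3, 3, 3, 3, 3, 3, 3, 3, 3, 3, 3, 1].
With 31 cycles on 343 points, sign = (−1)^{343−31} = +1.

+1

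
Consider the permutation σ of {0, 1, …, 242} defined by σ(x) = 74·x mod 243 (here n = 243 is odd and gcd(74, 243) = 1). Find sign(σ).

Trace 169: π^k(169) = [169, 113, 100, 110, 121, 206, 178] for k=0..6.
Cycle lengths of π_74 on ℤ/243ℤ: [162, 54, 18, 6, 2, 1]; 6 cycles in total.
6 cycles on 243: each ℓ→(−1)^(ℓ−1), product (−1)^237 = -1.
Check: (74/243) = -1 by Zolotarev.

-1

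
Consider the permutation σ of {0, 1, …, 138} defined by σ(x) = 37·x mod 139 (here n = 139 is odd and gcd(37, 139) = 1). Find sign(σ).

Start at x=124: 124 → 1 → 37 → 118 → 57 → 24 → 54 → … (one orbit).
The orbit structure of x ↦ 37x mod 139: 3 orbits of sizes [69, 69, 1].
With 3 cycles on 139 points, sign = (−1)^{139−3} = +1.
Check: (37/139) = +1 by Zolotarev.

+1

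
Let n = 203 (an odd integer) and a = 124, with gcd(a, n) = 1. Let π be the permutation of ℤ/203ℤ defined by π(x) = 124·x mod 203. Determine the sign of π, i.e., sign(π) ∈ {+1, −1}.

+1

Start at x=67: 67 → 188 → 170 → 171 → 92 → 40 → 88 → … (one orbit).
5 cycles of lengths [84, 84, 28, 6, 1].
5 cycles on 203: each ℓ→(−1)^(ℓ−1), product (−1)^198 = +1.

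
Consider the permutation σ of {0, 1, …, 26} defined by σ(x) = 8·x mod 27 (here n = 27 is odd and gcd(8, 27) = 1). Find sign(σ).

-1

Orbit of 1 under x↦8x: [1, 8, 10, 26, 19, 17]… (length divides ord_27(8)).
π_8 has 8 disjoint cycles with lengths [6, 6, 6, 2, 2, 2, 2, 1] on {0,…,26}.
8 cycles on 27: each ℓ→(−1)^(ℓ−1), product (−1)^19 = -1.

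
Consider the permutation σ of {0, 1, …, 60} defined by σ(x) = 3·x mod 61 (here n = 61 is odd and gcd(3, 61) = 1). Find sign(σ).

+1

Start at x=3: 3 → 9 → 27 → 20 → 60 → 58 → 52 → … (one orbit).
Decompose π into cycles: lengths [10, 10, 10, 10, 10, 10, 1] (7 cycles, including the fixed point 0).
61 − 7 = 54 transpositions; sign(π) = (−1)^54 = +1.
(3|61)_J = +1 (Zolotarev's lemma cross-check).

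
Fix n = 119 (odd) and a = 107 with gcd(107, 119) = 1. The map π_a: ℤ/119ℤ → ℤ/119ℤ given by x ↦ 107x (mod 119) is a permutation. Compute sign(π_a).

Start at x=67: 67 → 29 → 9 → 11 → 106 → 37 → 32 → … (one orbit).
Decompose π into cycles: lengths [48, 48, 16, 3, 3, 1] (6 cycles, including the fixed point 0).
119 − 6 = 113 transpositions; sign(π) = (−1)^113 = -1.
Check: (107/119) = -1 by Zolotarev.

-1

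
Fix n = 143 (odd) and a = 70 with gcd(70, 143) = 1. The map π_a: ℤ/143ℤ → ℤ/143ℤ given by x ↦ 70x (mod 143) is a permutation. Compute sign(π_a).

-1

Start at x=31: 31 → 25 → 34 → 92 → 5 → 64 → 47 → … (one orbit).
Cycle lengths of π_70 on ℤ/143ℤ: [20, 20, 20, 20, 20, 20, 5, 5, 4, 4, 4, 1]; 12 cycles in total.
143 − 12 = 131 transpositions; sign(π) = (−1)^131 = -1.
Zolotarev: (70|143) = -1, matching the cycle-count sign.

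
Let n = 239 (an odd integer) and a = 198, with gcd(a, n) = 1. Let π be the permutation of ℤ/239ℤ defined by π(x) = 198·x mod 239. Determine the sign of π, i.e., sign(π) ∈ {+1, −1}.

Trace 16: π^k(16) = [16, 61, 128, 10, 68, 80, 66] for k=0..6.
Cycle lengths of π_198 on ℤ/239ℤ: [119, 119, 1]; 3 cycles in total.
With 3 cycles on 239 points, sign = (−1)^{239−3} = +1.
(198|239)_J = +1 (Zolotarev's lemma cross-check).

+1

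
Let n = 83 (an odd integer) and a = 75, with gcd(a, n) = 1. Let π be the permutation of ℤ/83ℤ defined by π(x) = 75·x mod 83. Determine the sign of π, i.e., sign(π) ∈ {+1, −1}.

Orbit of 48 under x↦75x: [48, 31, 1, 75, 64, 69, 29]… (length divides ord_83(75)).
The orbit structure of x ↦ 75x mod 83: 3 orbits of sizes [41, 41, 1].
sign(π) = (−1)^{n − #cycles} = (−1)^{83−3} = (−1)^80 = +1.
(75|83)_J = +1 (Zolotarev's lemma cross-check).

+1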